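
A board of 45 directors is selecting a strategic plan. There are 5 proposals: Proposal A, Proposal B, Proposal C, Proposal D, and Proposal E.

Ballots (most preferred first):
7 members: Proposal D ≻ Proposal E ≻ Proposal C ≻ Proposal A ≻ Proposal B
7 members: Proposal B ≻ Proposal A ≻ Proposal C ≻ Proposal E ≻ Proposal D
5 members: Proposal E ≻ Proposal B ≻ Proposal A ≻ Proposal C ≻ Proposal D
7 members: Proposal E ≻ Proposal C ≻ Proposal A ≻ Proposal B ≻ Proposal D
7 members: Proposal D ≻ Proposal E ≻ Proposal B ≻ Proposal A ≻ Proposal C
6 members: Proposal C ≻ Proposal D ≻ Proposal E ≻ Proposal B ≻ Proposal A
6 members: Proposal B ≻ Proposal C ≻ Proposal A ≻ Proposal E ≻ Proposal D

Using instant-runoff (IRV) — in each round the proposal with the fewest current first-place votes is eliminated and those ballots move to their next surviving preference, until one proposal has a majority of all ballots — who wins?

Proposal B

Round 1: Proposal A 0, Proposal B 13, Proposal C 6, Proposal D 14, Proposal E 12. Proposal A eliminated.
Round 2: Proposal B 13, Proposal C 6, Proposal D 14, Proposal E 12. Proposal C eliminated.
Round 3: Proposal B 13, Proposal D 20, Proposal E 12. Proposal E eliminated.
Round 4: Proposal B 25, Proposal D 20. Proposal B has a majority (≥23).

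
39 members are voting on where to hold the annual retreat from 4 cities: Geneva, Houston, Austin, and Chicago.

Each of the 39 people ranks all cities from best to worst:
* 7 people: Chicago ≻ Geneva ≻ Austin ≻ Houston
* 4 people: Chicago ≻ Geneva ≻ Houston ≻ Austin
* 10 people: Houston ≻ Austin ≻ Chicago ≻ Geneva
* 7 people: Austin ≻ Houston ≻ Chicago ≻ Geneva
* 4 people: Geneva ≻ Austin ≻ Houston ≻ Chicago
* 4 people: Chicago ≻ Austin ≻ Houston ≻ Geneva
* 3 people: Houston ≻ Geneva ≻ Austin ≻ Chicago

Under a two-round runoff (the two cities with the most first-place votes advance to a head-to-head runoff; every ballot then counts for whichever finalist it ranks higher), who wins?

Round 1 first-place votes: Geneva 4, Houston 13, Austin 7, Chicago 15. Chicago and Houston advance.
Runoff: Chicago is ranked above Houston on 15 ballots, Houston above Chicago on 24.

Houston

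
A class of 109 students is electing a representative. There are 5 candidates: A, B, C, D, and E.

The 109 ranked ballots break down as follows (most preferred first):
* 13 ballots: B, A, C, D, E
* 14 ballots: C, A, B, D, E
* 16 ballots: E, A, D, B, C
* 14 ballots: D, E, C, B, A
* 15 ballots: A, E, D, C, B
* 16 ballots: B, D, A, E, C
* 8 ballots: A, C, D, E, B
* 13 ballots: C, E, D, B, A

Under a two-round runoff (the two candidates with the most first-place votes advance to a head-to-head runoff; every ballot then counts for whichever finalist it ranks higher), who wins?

Round 1 first-place votes: A 23, B 29, C 27, D 14, E 16. B and C advance.
Runoff: B is ranked above C on 45 ballots, C above B on 64.

C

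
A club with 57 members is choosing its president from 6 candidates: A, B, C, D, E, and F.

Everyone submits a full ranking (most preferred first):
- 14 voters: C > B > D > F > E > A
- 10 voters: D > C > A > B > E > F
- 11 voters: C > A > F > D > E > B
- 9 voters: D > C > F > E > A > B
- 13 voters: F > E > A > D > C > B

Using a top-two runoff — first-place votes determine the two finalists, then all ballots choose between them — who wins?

Round 1 first-place votes: A 0, B 0, C 25, D 19, E 0, F 13. C and D advance.
Runoff: C is ranked above D on 25 ballots, D above C on 32.

D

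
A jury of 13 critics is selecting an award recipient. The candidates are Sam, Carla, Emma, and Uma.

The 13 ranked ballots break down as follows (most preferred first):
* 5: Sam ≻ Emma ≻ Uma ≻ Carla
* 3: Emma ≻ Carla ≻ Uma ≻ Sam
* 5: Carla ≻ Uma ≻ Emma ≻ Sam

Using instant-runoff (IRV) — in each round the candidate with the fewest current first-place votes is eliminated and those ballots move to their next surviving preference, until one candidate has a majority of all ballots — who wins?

Carla

Round 1: Sam 5, Carla 5, Emma 3, Uma 0. Uma eliminated.
Round 2: Sam 5, Carla 5, Emma 3. Emma eliminated.
Round 3: Sam 5, Carla 8. Carla has a majority (≥7).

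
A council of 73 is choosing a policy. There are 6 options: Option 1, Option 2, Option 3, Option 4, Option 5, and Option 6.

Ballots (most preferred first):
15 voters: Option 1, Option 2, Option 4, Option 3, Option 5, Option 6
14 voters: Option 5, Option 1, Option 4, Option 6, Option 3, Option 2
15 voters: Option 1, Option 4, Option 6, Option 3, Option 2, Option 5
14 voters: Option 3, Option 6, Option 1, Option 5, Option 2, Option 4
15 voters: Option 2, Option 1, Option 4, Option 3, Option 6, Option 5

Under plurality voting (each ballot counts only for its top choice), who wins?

Option 1

First-place votes: Option 1 30, Option 2 15, Option 3 14, Option 4 0, Option 5 14, Option 6 0.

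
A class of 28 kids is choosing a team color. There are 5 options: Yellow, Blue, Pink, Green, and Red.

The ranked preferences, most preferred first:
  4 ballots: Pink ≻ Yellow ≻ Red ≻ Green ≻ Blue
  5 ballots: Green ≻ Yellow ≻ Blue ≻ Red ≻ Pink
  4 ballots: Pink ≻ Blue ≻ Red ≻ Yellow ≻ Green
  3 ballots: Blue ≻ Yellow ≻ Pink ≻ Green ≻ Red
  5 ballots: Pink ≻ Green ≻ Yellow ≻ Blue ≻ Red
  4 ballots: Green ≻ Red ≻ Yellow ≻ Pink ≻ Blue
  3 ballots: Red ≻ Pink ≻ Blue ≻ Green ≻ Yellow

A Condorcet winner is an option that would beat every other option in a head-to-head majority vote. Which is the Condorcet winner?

Pink

Pink vs Yellow: 16–12
Pink vs Blue: 20–8
Pink vs Green: 19–9
Pink vs Red: 16–12
Pink beats every other option.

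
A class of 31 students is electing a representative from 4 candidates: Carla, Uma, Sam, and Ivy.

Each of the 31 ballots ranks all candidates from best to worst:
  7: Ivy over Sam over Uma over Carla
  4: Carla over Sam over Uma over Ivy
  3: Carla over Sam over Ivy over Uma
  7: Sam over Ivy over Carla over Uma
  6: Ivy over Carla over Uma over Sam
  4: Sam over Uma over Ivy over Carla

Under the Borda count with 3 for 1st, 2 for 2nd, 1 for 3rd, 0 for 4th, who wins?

Sam

Carla: 7×0 + 4×3 + 3×3 + 7×1 + 6×2 + 4×0 = 40
Uma: 7×1 + 4×1 + 3×0 + 7×0 + 6×1 + 4×2 = 25
Sam: 7×2 + 4×2 + 3×2 + 7×3 + 6×0 + 4×3 = 61
Ivy: 7×3 + 4×0 + 3×1 + 7×2 + 6×3 + 4×1 = 60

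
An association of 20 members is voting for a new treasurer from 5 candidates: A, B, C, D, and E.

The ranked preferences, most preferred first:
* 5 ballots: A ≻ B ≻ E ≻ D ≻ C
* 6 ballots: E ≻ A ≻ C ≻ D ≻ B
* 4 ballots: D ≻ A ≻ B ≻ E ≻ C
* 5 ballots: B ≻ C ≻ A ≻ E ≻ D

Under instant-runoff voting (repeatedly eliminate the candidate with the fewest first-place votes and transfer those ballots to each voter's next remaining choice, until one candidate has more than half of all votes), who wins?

A

Round 1: A 5, B 5, C 0, D 4, E 6. C eliminated.
Round 2: A 5, B 5, D 4, E 6. D eliminated.
Round 3: A 9, B 5, E 6. B eliminated.
Round 4: A 14, E 6. A has a majority (≥11).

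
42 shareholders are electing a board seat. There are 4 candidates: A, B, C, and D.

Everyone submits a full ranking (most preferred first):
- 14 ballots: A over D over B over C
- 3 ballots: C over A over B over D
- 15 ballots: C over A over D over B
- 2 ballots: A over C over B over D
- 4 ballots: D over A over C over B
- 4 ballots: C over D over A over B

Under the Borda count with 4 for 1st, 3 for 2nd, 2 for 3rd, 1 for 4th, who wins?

A

A: 14×4 + 3×3 + 15×3 + 2×4 + 4×3 + 4×2 = 138
B: 14×2 + 3×2 + 15×1 + 2×2 + 4×1 + 4×1 = 61
C: 14×1 + 3×4 + 15×4 + 2×3 + 4×2 + 4×4 = 116
D: 14×3 + 3×1 + 15×2 + 2×1 + 4×4 + 4×3 = 105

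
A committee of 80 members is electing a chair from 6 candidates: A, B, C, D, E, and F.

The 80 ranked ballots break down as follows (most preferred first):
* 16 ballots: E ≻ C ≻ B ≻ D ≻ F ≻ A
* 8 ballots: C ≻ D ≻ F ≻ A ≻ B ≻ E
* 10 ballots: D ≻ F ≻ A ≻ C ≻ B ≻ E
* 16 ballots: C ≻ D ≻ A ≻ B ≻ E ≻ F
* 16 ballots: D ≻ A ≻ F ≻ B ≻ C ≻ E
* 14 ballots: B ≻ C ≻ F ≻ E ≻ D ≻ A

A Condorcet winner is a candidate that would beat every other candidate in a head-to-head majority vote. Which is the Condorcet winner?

C vs A: 54–26
C vs B: 50–30
C vs D: 54–26
C vs E: 64–16
C vs F: 54–26
C beats every other candidate.

C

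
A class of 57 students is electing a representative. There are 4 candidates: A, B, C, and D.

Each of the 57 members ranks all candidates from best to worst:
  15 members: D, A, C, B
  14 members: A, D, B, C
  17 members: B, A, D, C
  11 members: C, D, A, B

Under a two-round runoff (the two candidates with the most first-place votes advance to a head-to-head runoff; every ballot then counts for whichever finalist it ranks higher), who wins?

D

Round 1 first-place votes: A 14, B 17, C 11, D 15. B and D advance.
Runoff: B is ranked above D on 17 ballots, D above B on 40.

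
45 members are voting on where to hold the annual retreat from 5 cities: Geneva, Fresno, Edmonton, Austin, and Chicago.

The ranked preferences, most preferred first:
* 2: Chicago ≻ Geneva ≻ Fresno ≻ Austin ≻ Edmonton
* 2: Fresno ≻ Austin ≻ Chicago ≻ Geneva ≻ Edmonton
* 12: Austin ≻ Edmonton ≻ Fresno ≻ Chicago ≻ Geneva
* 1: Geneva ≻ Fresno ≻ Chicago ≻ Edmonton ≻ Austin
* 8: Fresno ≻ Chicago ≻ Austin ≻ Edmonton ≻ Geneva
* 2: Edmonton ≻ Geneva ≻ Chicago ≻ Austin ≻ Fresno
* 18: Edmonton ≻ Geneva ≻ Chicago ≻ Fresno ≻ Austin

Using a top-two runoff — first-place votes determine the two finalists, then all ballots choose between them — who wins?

Austin

Round 1 first-place votes: Geneva 1, Fresno 10, Edmonton 20, Austin 12, Chicago 2. Edmonton and Austin advance.
Runoff: Edmonton is ranked above Austin on 21 ballots, Austin above Edmonton on 24.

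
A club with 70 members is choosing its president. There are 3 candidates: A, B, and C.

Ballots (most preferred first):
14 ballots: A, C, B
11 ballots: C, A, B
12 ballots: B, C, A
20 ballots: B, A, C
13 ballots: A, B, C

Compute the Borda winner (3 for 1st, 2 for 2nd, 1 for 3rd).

A: 14×3 + 11×2 + 12×1 + 20×2 + 13×3 = 155
B: 14×1 + 11×1 + 12×3 + 20×3 + 13×2 = 147
C: 14×2 + 11×3 + 12×2 + 20×1 + 13×1 = 118

A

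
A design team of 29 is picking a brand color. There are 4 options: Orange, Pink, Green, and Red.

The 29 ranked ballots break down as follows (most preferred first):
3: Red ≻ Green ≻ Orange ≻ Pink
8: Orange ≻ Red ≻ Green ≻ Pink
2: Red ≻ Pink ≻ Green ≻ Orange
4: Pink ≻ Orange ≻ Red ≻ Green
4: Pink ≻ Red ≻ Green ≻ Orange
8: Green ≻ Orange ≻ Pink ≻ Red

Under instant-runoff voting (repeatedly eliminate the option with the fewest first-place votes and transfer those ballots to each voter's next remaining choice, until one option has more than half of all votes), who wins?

Round 1: Orange 8, Pink 8, Green 8, Red 5. Red eliminated.
Round 2: Orange 8, Pink 10, Green 11. Orange eliminated.
Round 3: Pink 10, Green 19. Green has a majority (≥15).

Green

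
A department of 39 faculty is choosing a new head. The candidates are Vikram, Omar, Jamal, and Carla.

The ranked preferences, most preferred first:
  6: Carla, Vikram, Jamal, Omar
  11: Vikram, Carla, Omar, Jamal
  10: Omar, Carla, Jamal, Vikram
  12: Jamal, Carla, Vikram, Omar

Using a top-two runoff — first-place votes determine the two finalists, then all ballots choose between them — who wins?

Jamal

Round 1 first-place votes: Vikram 11, Omar 10, Jamal 12, Carla 6. Jamal and Vikram advance.
Runoff: Jamal is ranked above Vikram on 22 ballots, Vikram above Jamal on 17.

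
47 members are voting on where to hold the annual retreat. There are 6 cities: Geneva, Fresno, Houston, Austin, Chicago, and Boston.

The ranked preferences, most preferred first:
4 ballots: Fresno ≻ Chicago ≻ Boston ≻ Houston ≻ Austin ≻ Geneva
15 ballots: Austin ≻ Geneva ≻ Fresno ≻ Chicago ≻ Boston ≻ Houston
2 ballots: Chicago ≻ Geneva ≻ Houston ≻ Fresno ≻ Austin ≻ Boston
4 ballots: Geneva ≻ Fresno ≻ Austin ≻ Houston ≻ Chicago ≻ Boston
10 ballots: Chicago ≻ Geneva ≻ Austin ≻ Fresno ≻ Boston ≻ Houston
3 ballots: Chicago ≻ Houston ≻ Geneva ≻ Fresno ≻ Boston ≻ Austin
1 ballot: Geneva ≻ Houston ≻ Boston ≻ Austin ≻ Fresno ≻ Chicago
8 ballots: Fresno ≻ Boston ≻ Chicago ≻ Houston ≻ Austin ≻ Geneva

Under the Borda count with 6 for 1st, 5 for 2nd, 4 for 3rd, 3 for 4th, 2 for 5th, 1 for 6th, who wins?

Geneva: 4×1 + 15×5 + 2×5 + 4×6 + 10×5 + 3×4 + 1×6 + 8×1 = 189
Fresno: 4×6 + 15×4 + 2×3 + 4×5 + 10×3 + 3×3 + 1×2 + 8×6 = 199
Houston: 4×3 + 15×1 + 2×4 + 4×3 + 10×1 + 3×5 + 1×5 + 8×3 = 101
Austin: 4×2 + 15×6 + 2×2 + 4×4 + 10×4 + 3×1 + 1×3 + 8×2 = 180
Chicago: 4×5 + 15×3 + 2×6 + 4×2 + 10×6 + 3×6 + 1×1 + 8×4 = 196
Boston: 4×4 + 15×2 + 2×1 + 4×1 + 10×2 + 3×2 + 1×4 + 8×5 = 122

Fresno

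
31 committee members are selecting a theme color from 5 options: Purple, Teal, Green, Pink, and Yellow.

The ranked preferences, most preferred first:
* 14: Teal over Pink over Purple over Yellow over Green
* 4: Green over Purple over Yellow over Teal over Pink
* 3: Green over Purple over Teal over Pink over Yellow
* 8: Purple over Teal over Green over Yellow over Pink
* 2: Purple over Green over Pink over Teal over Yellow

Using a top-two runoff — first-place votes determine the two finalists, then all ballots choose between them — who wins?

Round 1 first-place votes: Purple 10, Teal 14, Green 7, Pink 0, Yellow 0. Teal and Purple advance.
Runoff: Teal is ranked above Purple on 14 ballots, Purple above Teal on 17.

Purple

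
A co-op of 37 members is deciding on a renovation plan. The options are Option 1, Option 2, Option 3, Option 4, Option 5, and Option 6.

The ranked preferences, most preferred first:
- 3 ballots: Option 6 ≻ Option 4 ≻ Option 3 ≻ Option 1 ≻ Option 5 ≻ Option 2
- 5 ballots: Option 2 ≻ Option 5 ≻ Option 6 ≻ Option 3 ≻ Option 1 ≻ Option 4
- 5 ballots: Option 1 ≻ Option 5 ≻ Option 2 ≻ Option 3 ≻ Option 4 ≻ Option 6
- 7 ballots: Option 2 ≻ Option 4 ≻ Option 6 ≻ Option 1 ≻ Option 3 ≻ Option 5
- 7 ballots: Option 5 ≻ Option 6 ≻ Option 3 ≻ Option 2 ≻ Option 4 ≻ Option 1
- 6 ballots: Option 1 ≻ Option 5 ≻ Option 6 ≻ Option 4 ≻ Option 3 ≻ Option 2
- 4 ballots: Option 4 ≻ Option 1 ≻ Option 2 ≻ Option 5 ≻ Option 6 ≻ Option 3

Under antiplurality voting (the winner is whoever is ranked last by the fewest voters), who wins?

Option 3

Last-place votes: Option 1 7, Option 2 9, Option 3 4, Option 4 5, Option 5 7, Option 6 5.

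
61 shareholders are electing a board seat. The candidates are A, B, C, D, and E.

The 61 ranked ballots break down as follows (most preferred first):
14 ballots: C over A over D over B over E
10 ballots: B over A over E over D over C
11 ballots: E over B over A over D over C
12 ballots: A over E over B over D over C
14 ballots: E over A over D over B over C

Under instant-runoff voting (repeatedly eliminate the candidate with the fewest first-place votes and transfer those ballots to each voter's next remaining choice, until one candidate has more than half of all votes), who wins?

A

Round 1: A 12, B 10, C 14, D 0, E 25. D eliminated.
Round 2: A 12, B 10, C 14, E 25. B eliminated.
Round 3: A 22, C 14, E 25. C eliminated.
Round 4: A 36, E 25. A has a majority (≥31).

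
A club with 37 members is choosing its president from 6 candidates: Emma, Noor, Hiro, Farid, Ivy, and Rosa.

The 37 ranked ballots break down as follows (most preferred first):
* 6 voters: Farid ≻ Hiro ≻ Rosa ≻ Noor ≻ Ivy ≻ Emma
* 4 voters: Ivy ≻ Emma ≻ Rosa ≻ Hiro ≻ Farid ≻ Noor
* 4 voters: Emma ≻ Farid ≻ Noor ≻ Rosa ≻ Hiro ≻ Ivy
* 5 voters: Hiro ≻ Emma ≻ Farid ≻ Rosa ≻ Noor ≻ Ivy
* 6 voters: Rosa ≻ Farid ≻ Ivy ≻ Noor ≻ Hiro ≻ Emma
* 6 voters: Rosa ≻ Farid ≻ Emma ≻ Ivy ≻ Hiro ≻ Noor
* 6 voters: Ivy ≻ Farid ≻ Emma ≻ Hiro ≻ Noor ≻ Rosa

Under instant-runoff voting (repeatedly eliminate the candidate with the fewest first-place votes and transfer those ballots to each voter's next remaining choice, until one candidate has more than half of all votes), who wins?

Round 1: Emma 4, Noor 0, Hiro 5, Farid 6, Ivy 10, Rosa 12. Noor eliminated.
Round 2: Emma 4, Hiro 5, Farid 6, Ivy 10, Rosa 12. Emma eliminated.
Round 3: Hiro 5, Farid 10, Ivy 10, Rosa 12. Hiro eliminated.
Round 4: Farid 15, Ivy 10, Rosa 12. Ivy eliminated.
Round 5: Farid 21, Rosa 16. Farid has a majority (≥19).

Farid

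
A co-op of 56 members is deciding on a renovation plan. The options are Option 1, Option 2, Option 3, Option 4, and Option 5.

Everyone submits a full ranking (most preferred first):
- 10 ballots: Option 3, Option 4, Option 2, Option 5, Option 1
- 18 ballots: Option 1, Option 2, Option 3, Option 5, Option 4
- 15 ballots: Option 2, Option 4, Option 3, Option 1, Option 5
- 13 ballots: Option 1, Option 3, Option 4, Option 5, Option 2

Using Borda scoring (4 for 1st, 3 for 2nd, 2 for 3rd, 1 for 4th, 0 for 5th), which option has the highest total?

Option 1: 10×0 + 18×4 + 15×1 + 13×4 = 139
Option 2: 10×2 + 18×3 + 15×4 + 13×0 = 134
Option 3: 10×4 + 18×2 + 15×2 + 13×3 = 145
Option 4: 10×3 + 18×0 + 15×3 + 13×2 = 101
Option 5: 10×1 + 18×1 + 15×0 + 13×1 = 41

Option 3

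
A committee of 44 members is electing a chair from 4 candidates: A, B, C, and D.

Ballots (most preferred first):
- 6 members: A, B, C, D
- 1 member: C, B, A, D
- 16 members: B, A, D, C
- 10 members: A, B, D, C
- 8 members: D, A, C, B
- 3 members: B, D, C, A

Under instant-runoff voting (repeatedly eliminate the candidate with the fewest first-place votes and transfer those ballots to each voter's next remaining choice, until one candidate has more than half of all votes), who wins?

A

Round 1: A 16, B 19, C 1, D 8. C eliminated.
Round 2: A 16, B 20, D 8. D eliminated.
Round 3: A 24, B 20. A has a majority (≥23).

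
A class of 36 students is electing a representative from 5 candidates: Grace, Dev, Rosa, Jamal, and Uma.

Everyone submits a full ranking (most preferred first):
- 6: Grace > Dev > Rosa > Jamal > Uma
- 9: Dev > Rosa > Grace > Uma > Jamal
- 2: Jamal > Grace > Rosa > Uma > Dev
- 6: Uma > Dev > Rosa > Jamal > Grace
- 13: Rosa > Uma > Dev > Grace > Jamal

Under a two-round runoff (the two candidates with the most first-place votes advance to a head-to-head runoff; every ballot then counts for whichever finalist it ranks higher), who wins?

Round 1 first-place votes: Grace 6, Dev 9, Rosa 13, Jamal 2, Uma 6. Rosa and Dev advance.
Runoff: Rosa is ranked above Dev on 15 ballots, Dev above Rosa on 21.

Dev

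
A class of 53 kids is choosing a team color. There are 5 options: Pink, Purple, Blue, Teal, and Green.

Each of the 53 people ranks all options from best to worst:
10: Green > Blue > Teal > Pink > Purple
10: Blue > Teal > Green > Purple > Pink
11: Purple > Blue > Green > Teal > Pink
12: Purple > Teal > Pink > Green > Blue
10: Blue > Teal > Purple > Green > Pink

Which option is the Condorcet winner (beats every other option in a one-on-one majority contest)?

Blue

Blue vs Pink: 41–12
Blue vs Purple: 30–23
Blue vs Teal: 41–12
Blue vs Green: 31–22
Blue beats every other option.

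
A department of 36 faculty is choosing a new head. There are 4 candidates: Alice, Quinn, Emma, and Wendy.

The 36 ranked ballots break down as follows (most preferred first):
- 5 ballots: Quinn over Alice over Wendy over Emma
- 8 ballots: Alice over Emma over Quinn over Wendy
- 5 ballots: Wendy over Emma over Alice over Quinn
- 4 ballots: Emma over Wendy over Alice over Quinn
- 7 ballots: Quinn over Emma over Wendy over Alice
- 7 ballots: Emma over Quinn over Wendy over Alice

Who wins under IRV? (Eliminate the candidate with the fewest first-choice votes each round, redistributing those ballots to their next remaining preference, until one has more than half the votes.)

Round 1: Alice 8, Quinn 12, Emma 11, Wendy 5. Wendy eliminated.
Round 2: Alice 8, Quinn 12, Emma 16. Alice eliminated.
Round 3: Quinn 12, Emma 24. Emma has a majority (≥19).

Emma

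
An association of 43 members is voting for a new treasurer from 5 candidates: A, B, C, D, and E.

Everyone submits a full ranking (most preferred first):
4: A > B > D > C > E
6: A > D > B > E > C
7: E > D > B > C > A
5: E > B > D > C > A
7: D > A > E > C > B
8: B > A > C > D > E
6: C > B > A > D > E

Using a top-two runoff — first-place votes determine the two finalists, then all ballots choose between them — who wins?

Round 1 first-place votes: A 10, B 8, C 6, D 7, E 12. E and A advance.
Runoff: E is ranked above A on 12 ballots, A above E on 31.

A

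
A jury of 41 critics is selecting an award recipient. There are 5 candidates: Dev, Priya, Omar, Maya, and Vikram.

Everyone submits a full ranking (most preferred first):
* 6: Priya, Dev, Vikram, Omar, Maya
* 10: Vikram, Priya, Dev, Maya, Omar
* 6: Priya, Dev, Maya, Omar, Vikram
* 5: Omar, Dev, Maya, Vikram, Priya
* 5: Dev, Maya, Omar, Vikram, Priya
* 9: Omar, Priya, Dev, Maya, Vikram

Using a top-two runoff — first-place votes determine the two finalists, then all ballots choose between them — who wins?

Round 1 first-place votes: Dev 5, Priya 12, Omar 14, Maya 0, Vikram 10. Omar and Priya advance.
Runoff: Omar is ranked above Priya on 19 ballots, Priya above Omar on 22.

Priya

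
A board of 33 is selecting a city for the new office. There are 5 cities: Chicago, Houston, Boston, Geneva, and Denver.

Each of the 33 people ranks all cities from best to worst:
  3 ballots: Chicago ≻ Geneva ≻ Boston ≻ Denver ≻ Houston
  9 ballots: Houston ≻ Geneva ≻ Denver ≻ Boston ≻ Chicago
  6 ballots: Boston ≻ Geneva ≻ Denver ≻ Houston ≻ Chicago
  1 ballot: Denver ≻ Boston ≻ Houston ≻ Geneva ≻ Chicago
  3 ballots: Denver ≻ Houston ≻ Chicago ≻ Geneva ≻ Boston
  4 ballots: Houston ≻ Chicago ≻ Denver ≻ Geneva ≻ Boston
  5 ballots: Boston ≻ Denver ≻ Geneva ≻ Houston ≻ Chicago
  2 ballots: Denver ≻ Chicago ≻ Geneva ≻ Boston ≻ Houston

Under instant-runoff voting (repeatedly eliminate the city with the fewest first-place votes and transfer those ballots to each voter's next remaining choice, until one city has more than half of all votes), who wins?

Boston

Round 1: Chicago 3, Houston 13, Boston 11, Geneva 0, Denver 6. Geneva eliminated.
Round 2: Chicago 3, Houston 13, Boston 11, Denver 6. Chicago eliminated.
Round 3: Houston 13, Boston 14, Denver 6. Denver eliminated.
Round 4: Houston 16, Boston 17. Boston has a majority (≥17).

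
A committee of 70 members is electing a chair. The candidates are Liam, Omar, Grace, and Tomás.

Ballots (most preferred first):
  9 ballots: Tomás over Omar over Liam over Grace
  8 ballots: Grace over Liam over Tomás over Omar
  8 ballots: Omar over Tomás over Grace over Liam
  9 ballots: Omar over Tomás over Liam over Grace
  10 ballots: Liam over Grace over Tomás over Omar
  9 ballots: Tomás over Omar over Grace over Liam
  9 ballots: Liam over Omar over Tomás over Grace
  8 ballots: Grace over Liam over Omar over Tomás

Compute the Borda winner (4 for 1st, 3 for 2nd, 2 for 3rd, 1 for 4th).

Tomás

Liam: 9×2 + 8×3 + 8×1 + 9×2 + 10×4 + 9×1 + 9×4 + 8×3 = 177
Omar: 9×3 + 8×1 + 8×4 + 9×4 + 10×1 + 9×3 + 9×3 + 8×2 = 183
Grace: 9×1 + 8×4 + 8×2 + 9×1 + 10×3 + 9×2 + 9×1 + 8×4 = 155
Tomás: 9×4 + 8×2 + 8×3 + 9×3 + 10×2 + 9×4 + 9×2 + 8×1 = 185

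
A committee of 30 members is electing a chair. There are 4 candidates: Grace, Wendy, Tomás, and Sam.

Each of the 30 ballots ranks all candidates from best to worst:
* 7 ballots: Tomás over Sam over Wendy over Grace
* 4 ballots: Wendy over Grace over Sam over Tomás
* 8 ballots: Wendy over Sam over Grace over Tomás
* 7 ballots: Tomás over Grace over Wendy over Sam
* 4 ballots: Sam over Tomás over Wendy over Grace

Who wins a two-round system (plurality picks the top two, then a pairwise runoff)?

Tomás

Round 1 first-place votes: Grace 0, Wendy 12, Tomás 14, Sam 4. Tomás and Wendy advance.
Runoff: Tomás is ranked above Wendy on 18 ballots, Wendy above Tomás on 12.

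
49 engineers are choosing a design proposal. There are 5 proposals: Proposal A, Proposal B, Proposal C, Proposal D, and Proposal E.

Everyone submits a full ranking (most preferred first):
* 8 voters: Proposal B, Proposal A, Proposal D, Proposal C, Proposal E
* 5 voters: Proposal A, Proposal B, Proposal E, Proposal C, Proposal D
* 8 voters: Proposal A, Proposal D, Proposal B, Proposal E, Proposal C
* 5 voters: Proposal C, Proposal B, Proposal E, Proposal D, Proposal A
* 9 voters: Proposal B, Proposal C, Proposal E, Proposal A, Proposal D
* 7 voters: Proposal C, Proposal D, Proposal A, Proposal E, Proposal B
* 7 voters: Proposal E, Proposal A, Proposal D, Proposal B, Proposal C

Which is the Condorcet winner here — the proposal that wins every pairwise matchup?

Proposal A

Proposal A vs Proposal B: 27–22
Proposal A vs Proposal C: 28–21
Proposal A vs Proposal D: 37–12
Proposal A vs Proposal E: 28–21
Proposal A beats every other proposal.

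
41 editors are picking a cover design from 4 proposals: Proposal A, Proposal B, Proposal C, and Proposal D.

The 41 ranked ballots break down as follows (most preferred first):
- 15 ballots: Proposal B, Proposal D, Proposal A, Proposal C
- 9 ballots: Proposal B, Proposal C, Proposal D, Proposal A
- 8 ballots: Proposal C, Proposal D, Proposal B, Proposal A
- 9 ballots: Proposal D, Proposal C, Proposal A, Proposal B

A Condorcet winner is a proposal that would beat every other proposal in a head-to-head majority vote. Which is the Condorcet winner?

Proposal B

Proposal B vs Proposal A: 32–9
Proposal B vs Proposal C: 24–17
Proposal B vs Proposal D: 24–17
Proposal B beats every other proposal.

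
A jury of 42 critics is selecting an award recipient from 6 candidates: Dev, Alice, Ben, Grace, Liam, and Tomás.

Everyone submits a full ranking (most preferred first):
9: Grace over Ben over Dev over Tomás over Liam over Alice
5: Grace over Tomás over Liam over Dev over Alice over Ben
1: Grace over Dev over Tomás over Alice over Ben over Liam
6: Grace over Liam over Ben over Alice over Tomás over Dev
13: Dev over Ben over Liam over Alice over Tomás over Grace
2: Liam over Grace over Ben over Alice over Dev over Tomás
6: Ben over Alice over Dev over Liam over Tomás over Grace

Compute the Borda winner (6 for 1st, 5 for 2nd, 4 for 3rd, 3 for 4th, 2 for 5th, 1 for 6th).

Ben

Dev: 9×4 + 5×3 + 1×5 + 6×1 + 13×6 + 2×2 + 6×4 = 168
Alice: 9×1 + 5×2 + 1×3 + 6×3 + 13×3 + 2×3 + 6×5 = 115
Ben: 9×5 + 5×1 + 1×2 + 6×4 + 13×5 + 2×4 + 6×6 = 185
Grace: 9×6 + 5×6 + 1×6 + 6×6 + 13×1 + 2×5 + 6×1 = 155
Liam: 9×2 + 5×4 + 1×1 + 6×5 + 13×4 + 2×6 + 6×3 = 151
Tomás: 9×3 + 5×5 + 1×4 + 6×2 + 13×2 + 2×1 + 6×2 = 108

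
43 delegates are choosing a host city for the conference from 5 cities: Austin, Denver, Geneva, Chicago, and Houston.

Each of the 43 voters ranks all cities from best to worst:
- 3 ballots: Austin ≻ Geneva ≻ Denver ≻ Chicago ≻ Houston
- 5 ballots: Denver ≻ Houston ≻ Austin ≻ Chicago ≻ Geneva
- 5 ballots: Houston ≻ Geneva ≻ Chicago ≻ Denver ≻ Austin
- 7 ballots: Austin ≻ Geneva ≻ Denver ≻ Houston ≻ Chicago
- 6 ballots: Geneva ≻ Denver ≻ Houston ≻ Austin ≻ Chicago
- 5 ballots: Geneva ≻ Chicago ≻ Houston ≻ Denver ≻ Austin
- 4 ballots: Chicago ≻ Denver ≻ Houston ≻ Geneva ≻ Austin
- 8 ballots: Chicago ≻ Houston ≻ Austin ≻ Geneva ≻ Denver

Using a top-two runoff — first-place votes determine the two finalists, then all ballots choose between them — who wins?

Geneva

Round 1 first-place votes: Austin 10, Denver 5, Geneva 11, Chicago 12, Houston 5. Chicago and Geneva advance.
Runoff: Chicago is ranked above Geneva on 17 ballots, Geneva above Chicago on 26.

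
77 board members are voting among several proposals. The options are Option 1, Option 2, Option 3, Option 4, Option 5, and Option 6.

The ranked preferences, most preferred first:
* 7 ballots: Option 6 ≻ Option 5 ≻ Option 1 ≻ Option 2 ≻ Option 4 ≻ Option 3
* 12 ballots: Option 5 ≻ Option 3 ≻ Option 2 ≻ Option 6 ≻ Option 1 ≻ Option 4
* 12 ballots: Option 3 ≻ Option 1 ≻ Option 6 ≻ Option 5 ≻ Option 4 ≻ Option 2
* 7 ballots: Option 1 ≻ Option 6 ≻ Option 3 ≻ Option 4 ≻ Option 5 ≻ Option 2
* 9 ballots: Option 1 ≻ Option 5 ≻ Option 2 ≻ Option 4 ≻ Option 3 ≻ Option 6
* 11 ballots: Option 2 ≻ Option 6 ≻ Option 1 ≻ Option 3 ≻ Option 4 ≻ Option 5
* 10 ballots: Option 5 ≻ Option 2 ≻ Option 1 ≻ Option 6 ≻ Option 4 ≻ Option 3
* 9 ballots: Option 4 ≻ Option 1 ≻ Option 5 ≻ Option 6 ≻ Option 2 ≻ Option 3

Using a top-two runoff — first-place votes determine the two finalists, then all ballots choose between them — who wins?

Option 1

Round 1 first-place votes: Option 1 16, Option 2 11, Option 3 12, Option 4 9, Option 5 22, Option 6 7. Option 5 and Option 1 advance.
Runoff: Option 5 is ranked above Option 1 on 29 ballots, Option 1 above Option 5 on 48.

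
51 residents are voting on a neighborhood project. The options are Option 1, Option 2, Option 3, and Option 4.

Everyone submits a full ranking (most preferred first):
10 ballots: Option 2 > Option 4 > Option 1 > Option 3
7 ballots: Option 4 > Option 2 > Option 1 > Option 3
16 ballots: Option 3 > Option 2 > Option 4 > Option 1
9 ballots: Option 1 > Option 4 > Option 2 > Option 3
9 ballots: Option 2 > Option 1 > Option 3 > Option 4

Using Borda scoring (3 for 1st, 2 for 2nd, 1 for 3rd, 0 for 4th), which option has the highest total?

Option 1: 10×1 + 7×1 + 16×0 + 9×3 + 9×2 = 62
Option 2: 10×3 + 7×2 + 16×2 + 9×1 + 9×3 = 112
Option 3: 10×0 + 7×0 + 16×3 + 9×0 + 9×1 = 57
Option 4: 10×2 + 7×3 + 16×1 + 9×2 + 9×0 = 75

Option 2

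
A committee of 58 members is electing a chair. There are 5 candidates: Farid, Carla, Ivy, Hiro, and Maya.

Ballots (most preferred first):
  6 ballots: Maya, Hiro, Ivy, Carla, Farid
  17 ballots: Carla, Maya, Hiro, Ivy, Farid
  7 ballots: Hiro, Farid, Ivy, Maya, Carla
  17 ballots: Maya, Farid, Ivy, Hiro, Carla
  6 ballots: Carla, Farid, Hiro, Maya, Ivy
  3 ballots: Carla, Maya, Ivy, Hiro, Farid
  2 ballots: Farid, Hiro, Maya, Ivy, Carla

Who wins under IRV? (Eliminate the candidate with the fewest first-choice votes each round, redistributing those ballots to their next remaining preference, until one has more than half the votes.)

Maya

Round 1: Farid 2, Carla 26, Ivy 0, Hiro 7, Maya 23. Ivy eliminated.
Round 2: Farid 2, Carla 26, Hiro 7, Maya 23. Farid eliminated.
Round 3: Carla 26, Hiro 9, Maya 23. Hiro eliminated.
Round 4: Carla 26, Maya 32. Maya has a majority (≥30).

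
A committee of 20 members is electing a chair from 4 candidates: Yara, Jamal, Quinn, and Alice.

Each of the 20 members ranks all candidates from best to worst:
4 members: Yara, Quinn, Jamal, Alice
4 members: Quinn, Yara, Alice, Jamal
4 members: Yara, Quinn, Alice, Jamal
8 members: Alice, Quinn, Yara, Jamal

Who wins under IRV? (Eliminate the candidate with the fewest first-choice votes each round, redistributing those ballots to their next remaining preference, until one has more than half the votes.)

Yara

Round 1: Yara 8, Jamal 0, Quinn 4, Alice 8. Jamal eliminated.
Round 2: Yara 8, Quinn 4, Alice 8. Quinn eliminated.
Round 3: Yara 12, Alice 8. Yara has a majority (≥11).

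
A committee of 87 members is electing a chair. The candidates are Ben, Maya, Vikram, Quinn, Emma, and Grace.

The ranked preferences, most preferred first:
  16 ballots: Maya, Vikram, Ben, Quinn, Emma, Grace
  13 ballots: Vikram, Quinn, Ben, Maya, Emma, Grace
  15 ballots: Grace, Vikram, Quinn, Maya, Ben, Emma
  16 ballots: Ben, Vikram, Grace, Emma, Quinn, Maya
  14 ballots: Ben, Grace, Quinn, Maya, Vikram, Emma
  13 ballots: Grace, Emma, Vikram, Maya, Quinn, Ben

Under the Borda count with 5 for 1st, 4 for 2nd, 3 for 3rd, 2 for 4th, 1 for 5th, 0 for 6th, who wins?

Vikram

Ben: 16×3 + 13×3 + 15×1 + 16×5 + 14×5 + 13×0 = 252
Maya: 16×5 + 13×2 + 15×2 + 16×0 + 14×2 + 13×2 = 190
Vikram: 16×4 + 13×5 + 15×4 + 16×4 + 14×1 + 13×3 = 306
Quinn: 16×2 + 13×4 + 15×3 + 16×1 + 14×3 + 13×1 = 200
Emma: 16×1 + 13×1 + 15×0 + 16×2 + 14×0 + 13×4 = 113
Grace: 16×0 + 13×0 + 15×5 + 16×3 + 14×4 + 13×5 = 244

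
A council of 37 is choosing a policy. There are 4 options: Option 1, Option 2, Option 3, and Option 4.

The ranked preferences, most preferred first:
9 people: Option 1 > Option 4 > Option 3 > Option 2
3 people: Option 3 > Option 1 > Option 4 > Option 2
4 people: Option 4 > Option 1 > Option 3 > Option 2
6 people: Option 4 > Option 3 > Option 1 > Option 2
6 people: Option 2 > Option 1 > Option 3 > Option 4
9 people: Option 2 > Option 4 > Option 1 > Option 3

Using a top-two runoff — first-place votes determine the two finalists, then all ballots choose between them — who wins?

Round 1 first-place votes: Option 1 9, Option 2 15, Option 3 3, Option 4 10. Option 2 and Option 4 advance.
Runoff: Option 2 is ranked above Option 4 on 15 ballots, Option 4 above Option 2 on 22.

Option 4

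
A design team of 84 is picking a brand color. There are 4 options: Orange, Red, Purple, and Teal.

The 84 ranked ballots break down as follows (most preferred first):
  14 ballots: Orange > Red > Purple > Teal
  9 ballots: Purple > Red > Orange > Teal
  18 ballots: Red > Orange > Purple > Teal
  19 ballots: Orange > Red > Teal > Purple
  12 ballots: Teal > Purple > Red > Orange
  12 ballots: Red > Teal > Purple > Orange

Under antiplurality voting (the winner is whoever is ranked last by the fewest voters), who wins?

Last-place votes: Orange 24, Red 0, Purple 19, Teal 41.

Red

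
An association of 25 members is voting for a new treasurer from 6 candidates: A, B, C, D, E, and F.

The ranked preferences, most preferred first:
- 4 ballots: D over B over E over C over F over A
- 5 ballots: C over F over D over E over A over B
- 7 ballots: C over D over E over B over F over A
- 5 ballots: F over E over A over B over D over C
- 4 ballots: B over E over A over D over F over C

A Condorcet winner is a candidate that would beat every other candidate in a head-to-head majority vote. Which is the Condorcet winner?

D

D vs A: 16–9
D vs B: 16–9
D vs C: 13–12
D vs E: 16–9
D vs F: 15–10
D beats every other candidate.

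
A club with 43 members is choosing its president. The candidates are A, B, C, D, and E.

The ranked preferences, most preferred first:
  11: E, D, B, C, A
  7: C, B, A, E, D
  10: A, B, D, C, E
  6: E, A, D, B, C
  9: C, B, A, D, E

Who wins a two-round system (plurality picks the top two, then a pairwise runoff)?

Round 1 first-place votes: A 10, B 0, C 16, D 0, E 17. E and C advance.
Runoff: E is ranked above C on 17 ballots, C above E on 26.

C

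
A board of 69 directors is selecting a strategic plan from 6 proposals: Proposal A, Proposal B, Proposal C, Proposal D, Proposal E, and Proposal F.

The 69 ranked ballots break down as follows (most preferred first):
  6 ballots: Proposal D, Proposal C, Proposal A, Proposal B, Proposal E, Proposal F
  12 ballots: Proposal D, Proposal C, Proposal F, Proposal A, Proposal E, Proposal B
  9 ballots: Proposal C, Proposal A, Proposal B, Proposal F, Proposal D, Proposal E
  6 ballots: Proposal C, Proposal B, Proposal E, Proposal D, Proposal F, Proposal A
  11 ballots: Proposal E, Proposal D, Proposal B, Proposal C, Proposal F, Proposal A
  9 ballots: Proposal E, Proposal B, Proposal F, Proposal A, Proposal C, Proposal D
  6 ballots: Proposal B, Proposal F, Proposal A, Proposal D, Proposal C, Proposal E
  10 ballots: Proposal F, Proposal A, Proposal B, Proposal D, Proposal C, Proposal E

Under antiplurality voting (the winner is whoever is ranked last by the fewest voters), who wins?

Last-place votes: Proposal A 17, Proposal B 12, Proposal C 0, Proposal D 9, Proposal E 25, Proposal F 6.

Proposal C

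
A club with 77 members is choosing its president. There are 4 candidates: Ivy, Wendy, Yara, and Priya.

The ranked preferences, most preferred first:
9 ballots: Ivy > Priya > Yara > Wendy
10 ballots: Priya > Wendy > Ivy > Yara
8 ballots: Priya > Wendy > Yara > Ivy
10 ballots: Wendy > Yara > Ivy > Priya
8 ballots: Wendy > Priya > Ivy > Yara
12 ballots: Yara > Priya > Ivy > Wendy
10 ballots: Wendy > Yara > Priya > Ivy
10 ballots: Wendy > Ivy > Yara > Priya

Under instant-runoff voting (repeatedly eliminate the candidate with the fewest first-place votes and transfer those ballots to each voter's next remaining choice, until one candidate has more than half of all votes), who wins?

Round 1: Ivy 9, Wendy 38, Yara 12, Priya 18. Ivy eliminated.
Round 2: Wendy 38, Yara 12, Priya 27. Yara eliminated.
Round 3: Wendy 38, Priya 39. Priya has a majority (≥39).

Priya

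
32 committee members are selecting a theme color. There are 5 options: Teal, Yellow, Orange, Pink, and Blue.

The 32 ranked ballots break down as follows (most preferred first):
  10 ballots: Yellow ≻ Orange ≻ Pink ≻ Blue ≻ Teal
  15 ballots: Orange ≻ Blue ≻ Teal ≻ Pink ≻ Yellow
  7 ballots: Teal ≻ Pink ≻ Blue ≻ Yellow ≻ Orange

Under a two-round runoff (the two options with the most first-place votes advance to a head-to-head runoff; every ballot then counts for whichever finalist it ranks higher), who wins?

Round 1 first-place votes: Teal 7, Yellow 10, Orange 15, Pink 0, Blue 0. Orange and Yellow advance.
Runoff: Orange is ranked above Yellow on 15 ballots, Yellow above Orange on 17.

Yellow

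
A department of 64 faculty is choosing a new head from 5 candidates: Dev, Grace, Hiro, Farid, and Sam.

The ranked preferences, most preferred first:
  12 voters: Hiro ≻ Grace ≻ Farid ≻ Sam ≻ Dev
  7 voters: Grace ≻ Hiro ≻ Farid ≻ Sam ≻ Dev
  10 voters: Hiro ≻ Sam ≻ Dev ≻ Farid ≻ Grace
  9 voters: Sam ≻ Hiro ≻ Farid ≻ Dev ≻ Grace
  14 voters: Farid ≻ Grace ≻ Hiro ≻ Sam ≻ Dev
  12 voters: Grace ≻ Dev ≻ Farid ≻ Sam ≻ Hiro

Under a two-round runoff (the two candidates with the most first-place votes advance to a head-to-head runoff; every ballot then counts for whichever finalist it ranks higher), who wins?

Round 1 first-place votes: Dev 0, Grace 19, Hiro 22, Farid 14, Sam 9. Hiro and Grace advance.
Runoff: Hiro is ranked above Grace on 31 ballots, Grace above Hiro on 33.

Grace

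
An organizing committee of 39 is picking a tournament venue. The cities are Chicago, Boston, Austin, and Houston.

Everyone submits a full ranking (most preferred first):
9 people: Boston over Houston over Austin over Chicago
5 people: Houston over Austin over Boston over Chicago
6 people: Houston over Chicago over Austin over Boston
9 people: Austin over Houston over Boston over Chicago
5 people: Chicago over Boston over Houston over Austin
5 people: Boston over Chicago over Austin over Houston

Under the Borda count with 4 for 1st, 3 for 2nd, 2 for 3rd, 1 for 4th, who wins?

Houston

Chicago: 9×1 + 5×1 + 6×3 + 9×1 + 5×4 + 5×3 = 76
Boston: 9×4 + 5×2 + 6×1 + 9×2 + 5×3 + 5×4 = 105
Austin: 9×2 + 5×3 + 6×2 + 9×4 + 5×1 + 5×2 = 96
Houston: 9×3 + 5×4 + 6×4 + 9×3 + 5×2 + 5×1 = 113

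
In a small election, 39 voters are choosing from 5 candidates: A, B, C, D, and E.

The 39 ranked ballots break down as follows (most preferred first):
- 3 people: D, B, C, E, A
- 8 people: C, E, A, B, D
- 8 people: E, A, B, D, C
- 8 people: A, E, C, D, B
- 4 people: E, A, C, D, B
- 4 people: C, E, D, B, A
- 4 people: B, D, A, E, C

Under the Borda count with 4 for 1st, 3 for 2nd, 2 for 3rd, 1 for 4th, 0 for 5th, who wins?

A: 3×0 + 8×2 + 8×3 + 8×4 + 4×3 + 4×0 + 4×2 = 92
B: 3×3 + 8×1 + 8×2 + 8×0 + 4×0 + 4×1 + 4×4 = 53
C: 3×2 + 8×4 + 8×0 + 8×2 + 4×2 + 4×4 + 4×0 = 78
D: 3×4 + 8×0 + 8×1 + 8×1 + 4×1 + 4×2 + 4×3 = 52
E: 3×1 + 8×3 + 8×4 + 8×3 + 4×4 + 4×3 + 4×1 = 115

E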